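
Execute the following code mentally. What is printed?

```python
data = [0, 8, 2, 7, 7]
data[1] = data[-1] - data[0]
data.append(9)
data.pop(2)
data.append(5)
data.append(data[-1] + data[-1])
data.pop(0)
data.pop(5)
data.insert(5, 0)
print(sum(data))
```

35

data[1] = data[-1]-data[0] = 7-0 = 7 → [0, 7, 2, 7, 7]
append 9 → [0, 7, 2, 7, 7, 9]
pop(2) removes 2 → [0, 7, 7, 7, 9]
append 5 → [0, 7, 7, 7, 9, 5]
append data[-1]+data[-1] = 5+5 = 10 → [0, 7, 7, 7, 9, 5, 10]
pop(0) removes 0 → [7, 7, 7, 9, 5, 10]
pop(5) removes 10 → [7, 7, 7, 9, 5]
insert 0 at 5 → [7, 7, 7, 9, 5, 0]
sum = 35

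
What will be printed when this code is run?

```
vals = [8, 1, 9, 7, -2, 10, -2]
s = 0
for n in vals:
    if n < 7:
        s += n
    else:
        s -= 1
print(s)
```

-7

n=8: not <7, s = 0-1 = -1
n=1: <7, s = (-1)+1 = 0
n=9: not <7, s = 0-1 = -1
n=7: not <7, s = (-1)-1 = -2
n=-2: <7, s = (-2)+(-2) = -4
n=10: not <7, s = (-4)-1 = -5
n=-2: <7, s = (-5)+(-2) = -7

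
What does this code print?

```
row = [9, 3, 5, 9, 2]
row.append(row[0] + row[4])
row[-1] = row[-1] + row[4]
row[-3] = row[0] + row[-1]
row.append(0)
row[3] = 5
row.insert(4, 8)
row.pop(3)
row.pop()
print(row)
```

append row[0]+row[4] = 9+2 = 11 → [9, 3, 5, 9, 2, 11]
row[-1] = row[-1]+row[4] = 11+2 = 13 → [9, 3, 5, 9, 2, 13]
row[-3] = row[0]+row[-1] = 9+13 = 22 → [9, 3, 5, 22, 2, 13]
append 0 → [9, 3, 5, 22, 2, 13, 0]
row[3] = 5 → [9, 3, 5, 5, 2, 13, 0]
insert 8 at 4 → [9, 3, 5, 5, 8, 2, 13, 0]
pop(3) removes 5 → [9, 3, 5, 8, 2, 13, 0]
pop() removes 0 → [9, 3, 5, 8, 2, 13]

[9, 3, 5, 8, 2, 13]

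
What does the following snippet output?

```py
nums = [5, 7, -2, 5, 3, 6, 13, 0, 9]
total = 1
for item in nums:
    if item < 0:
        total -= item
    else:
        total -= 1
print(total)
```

-5

item=5: not <0, total = 1-1 = 0
item=7: not <0, total = 0-1 = -1
item=-2: <0, total = (-1)-(-2) = 1
item=5: not <0, total = 1-1 = 0
item=3: not <0, total = 0-1 = -1
item=6: not <0, total = (-1)-1 = -2
item=13: not <0, total = (-2)-1 = -3
item=0: not <0, total = (-3)-1 = -4
item=9: not <0, total = (-4)-1 = -5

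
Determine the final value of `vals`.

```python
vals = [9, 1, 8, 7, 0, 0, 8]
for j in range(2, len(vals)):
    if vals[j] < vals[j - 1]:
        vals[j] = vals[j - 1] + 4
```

[9, 1, 8, 12, 16, 20, 24]

j=2: 8>=1, unchanged → [9, 1, 8, 7, 0, 0, 8]
j=3: 7<8, vals[3] = 8+4 = 12 → [9, 1, 8, 12, 0, 0, 8]
j=4: 0<12, vals[4] = 12+4 = 16 → [9, 1, 8, 12, 16, 0, 8]
j=5: 0<16, vals[5] = 16+4 = 20 → [9, 1, 8, 12, 16, 20, 8]
j=6: 8<20, vals[6] = 20+4 = 24 → [9, 1, 8, 12, 16, 20, 24]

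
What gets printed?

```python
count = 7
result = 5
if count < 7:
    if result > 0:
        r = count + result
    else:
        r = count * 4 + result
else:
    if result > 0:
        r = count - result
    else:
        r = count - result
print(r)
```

2

count=7, result=5
count < 7 is False; result > 0 is True
→ r = count - result = 2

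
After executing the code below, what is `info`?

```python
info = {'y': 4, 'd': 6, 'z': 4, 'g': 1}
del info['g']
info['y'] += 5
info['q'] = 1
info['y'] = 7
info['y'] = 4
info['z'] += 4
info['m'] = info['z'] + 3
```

del 'g' → {'y': 4, 'd': 6, 'z': 4}
info['y'] = 4+5 = 9 → {'y': 9, 'd': 6, 'z': 4}
info['q'] = 1 → {'y': 9, 'd': 6, 'z': 4, 'q': 1}
info['y'] = 7 → {'y': 7, 'd': 6, 'z': 4, 'q': 1}
info['y'] = 4 → {'y': 4, 'd': 6, 'z': 4, 'q': 1}
info['z'] = 4+4 = 8 → {'y': 4, 'd': 6, 'z': 8, 'q': 1}
info['m'] = info['z']+3 = 11 → {'y': 4, 'd': 6, 'z': 8, 'q': 1, 'm': 11}

{'y': 4, 'd': 6, 'z': 8, 'q': 1, 'm': 11}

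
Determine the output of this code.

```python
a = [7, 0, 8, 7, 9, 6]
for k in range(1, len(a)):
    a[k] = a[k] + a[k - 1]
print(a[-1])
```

37

k=1: a[1] = 0+7 = 7 → [7, 7, 8, 7, 9, 6]
k=2: a[2] = 8+7 = 15 → [7, 7, 15, 7, 9, 6]
k=3: a[3] = 7+15 = 22 → [7, 7, 15, 22, 9, 6]
k=4: a[4] = 9+22 = 31 → [7, 7, 15, 22, 31, 6]
k=5: a[5] = 6+31 = 37 → [7, 7, 15, 22, 31, 37]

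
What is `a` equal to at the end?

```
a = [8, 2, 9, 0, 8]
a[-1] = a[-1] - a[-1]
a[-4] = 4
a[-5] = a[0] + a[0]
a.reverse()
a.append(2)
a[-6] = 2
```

[2, 0, 9, 4, 16, 2]

a[-1] = a[-1]-a[-1] = 8-8 = 0 → [8, 2, 9, 0, 0]
a[-4] = 4 → [8, 4, 9, 0, 0]
a[-5] = a[0]+a[0] = 8+8 = 16 → [16, 4, 9, 0, 0]
reverse → [0, 0, 9, 4, 16]
append 2 → [0, 0, 9, 4, 16, 2]
a[-6] = 2 → [2, 0, 9, 4, 16, 2]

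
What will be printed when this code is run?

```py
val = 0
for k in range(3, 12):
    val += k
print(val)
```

63

k=3: val = 0+3 = 3
k=4: val = 3+4 = 7
k=5: val = 7+5 = 12
k=6: val = 12+6 = 18
k=7: val = 18+7 = 25
k=8: val = 25+8 = 33
k=9: val = 33+9 = 42
k=10: val = 42+10 = 52
k=11: val = 52+11 = 63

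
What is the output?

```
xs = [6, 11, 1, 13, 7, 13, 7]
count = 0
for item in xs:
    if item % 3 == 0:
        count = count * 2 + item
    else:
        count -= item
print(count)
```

-46

item=6: %3==0, count = 0*2+6 = 6
item=11: not %3==0, count = 6-11 = -5
item=1: not %3==0, count = (-5)-1 = -6
item=13: not %3==0, count = (-6)-13 = -19
item=7: not %3==0, count = (-19)-7 = -26
item=13: not %3==0, count = (-26)-13 = -39
item=7: not %3==0, count = (-39)-7 = -46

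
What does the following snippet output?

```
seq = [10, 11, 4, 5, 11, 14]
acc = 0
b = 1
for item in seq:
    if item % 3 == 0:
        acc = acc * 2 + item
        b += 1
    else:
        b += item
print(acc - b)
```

-56

item=10: not %3==0; b=11
item=11: not %3==0; b=22
item=4: not %3==0; b=26
item=5: not %3==0; b=31
item=11: not %3==0; b=42
item=14: not %3==0; b=56
acc-b = 0-56 = -56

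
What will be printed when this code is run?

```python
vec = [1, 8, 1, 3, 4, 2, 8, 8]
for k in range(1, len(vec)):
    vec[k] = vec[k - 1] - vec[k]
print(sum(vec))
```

-115

k=1: vec[1] = 1-8 = -7 → [1, -7, 1, 3, 4, 2, 8, 8]
k=2: vec[2] = (-7)-1 = -8 → [1, -7, -8, 3, 4, 2, 8, 8]
k=3: vec[3] = (-8)-3 = -11 → [1, -7, -8, -11, 4, 2, 8, 8]
k=4: vec[4] = (-11)-4 = -15 → [1, -7, -8, -11, -15, 2, 8, 8]
k=5: vec[5] = (-15)-2 = -17 → [1, -7, -8, -11, -15, -17, 8, 8]
k=6: vec[6] = (-17)-8 = -25 → [1, -7, -8, -11, -15, -17, -25, 8]
k=7: vec[7] = (-25)-8 = -33 → [1, -7, -8, -11, -15, -17, -25, -33]
sum = -115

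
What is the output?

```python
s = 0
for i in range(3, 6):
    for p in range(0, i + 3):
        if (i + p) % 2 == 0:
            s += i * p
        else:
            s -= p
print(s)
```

128

i=3,p=0: odd sum, s = 0-0 = 0
i=3,p=1: even sum, s = 0+3 = 3
i=3,p=2: odd sum, s = 3-2 = 1
i=3,p=3: even sum, s = 1+9 = 10
i=3,p=4: odd sum, s = 10-4 = 6
i=3,p=5: even sum, s = 6+15 = 21
i=4,p=0: even sum, s = 21+0 = 21
i=4,p=1: odd sum, s = 21-1 = 20
i=4,p=2: even sum, s = 20+8 = 28
i=4,p=3: odd sum, s = 28-3 = 25
i=4,p=4: even sum, s = 25+16 = 41
i=4,p=5: odd sum, s = 41-5 = 36
i=4,p=6: even sum, s = 36+24 = 60
i=5,p=0: odd sum, s = 60-0 = 60
i=5,p=1: even sum, s = 60+5 = 65
i=5,p=2: odd sum, s = 65-2 = 63
i=5,p=3: even sum, s = 63+15 = 78
i=5,p=4: odd sum, s = 78-4 = 74
i=5,p=5: even sum, s = 74+25 = 99
i=5,p=6: odd sum, s = 99-6 = 93
i=5,p=7: even sum, s = 93+35 = 128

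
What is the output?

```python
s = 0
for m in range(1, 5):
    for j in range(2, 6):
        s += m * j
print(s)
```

140

m=1,j=2: s = 0+2 = 2
m=1,j=3: s = 2+3 = 5
m=1,j=4: s = 5+4 = 9
m=1,j=5: s = 9+5 = 14
m=2,j=2: s = 14+4 = 18
m=2,j=3: s = 18+6 = 24
m=2,j=4: s = 24+8 = 32
m=2,j=5: s = 32+10 = 42
m=3,j=2: s = 42+6 = 48
m=3,j=3: s = 48+9 = 57
m=3,j=4: s = 57+12 = 69
m=3,j=5: s = 69+15 = 84
m=4,j=2: s = 84+8 = 92
m=4,j=3: s = 92+12 = 104
m=4,j=4: s = 104+16 = 120
m=4,j=5: s = 120+20 = 140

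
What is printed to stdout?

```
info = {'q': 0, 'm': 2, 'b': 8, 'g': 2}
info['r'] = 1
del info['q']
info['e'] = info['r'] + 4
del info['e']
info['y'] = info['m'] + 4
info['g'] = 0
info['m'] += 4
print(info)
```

info['r'] = 1 → {'q': 0, 'm': 2, 'b': 8, 'g': 2, 'r': 1}
del 'q' → {'m': 2, 'b': 8, 'g': 2, 'r': 1}
info['e'] = info['r']+4 = 5 → {'m': 2, 'b': 8, 'g': 2, 'r': 1, 'e': 5}
del 'e' → {'m': 2, 'b': 8, 'g': 2, 'r': 1}
info['y'] = info['m']+4 = 6 → {'m': 2, 'b': 8, 'g': 2, 'r': 1, 'y': 6}
info['g'] = 0 → {'m': 2, 'b': 8, 'g': 0, 'r': 1, 'y': 6}
info['m'] = 2+4 = 6 → {'m': 6, 'b': 8, 'g': 0, 'r': 1, 'y': 6}

{'m': 6, 'b': 8, 'g': 0, 'r': 1, 'y': 6}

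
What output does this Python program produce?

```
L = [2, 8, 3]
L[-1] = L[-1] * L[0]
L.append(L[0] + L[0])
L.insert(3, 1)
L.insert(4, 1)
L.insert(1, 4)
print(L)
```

L[-1] = L[-1]*L[0] = 3*2 = 6 → [2, 8, 6]
append L[0]+L[0] = 2+2 = 4 → [2, 8, 6, 4]
insert 1 at 3 → [2, 8, 6, 1, 4]
insert 1 at 4 → [2, 8, 6, 1, 1, 4]
insert 4 at 1 → [2, 4, 8, 6, 1, 1, 4]

[2, 4, 8, 6, 1, 1, 4]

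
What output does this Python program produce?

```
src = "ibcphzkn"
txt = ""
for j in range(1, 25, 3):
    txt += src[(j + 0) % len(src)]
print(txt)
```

j=1: add src[1]='b' → 'b'
j=4: add src[4]='h' → 'bh'
j=7: add src[7]='n' → 'bhn'
j=10: add src[2]='c' → 'bhnc'
j=13: add src[5]='z' → 'bhncz'
j=16: add src[0]='i' → 'bhnczi'
j=19: add src[3]='p' → 'bhnczip'
j=22: add src[6]='k' → 'bhnczipk'

bhnczipk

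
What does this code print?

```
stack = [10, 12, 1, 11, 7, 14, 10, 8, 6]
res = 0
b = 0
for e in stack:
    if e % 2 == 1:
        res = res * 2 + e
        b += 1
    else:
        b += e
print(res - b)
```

-30

e=10: not odd; b=10
e=12: not odd; b=22
e=1: odd, res = 0*2+1 = 1; b=23
e=11: odd, res = 1*2+11 = 13; b=24
e=7: odd, res = 13*2+7 = 33; b=25
e=14: not odd; b=39
e=10: not odd; b=49
e=8: not odd; b=57
e=6: not odd; b=63
res-b = 33-63 = -30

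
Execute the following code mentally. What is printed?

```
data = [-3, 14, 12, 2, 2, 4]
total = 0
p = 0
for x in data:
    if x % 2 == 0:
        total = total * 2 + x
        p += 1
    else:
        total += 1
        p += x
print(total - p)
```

366

x=-3: not even, total = 0+1 = 1; p=-3
x=14: even, total = 1*2+14 = 16; p=-2
x=12: even, total = 16*2+12 = 44; p=-1
x=2: even, total = 44*2+2 = 90; p=0
x=2: even, total = 90*2+2 = 182; p=1
x=4: even, total = 182*2+4 = 368; p=2
total-p = 368-2 = 366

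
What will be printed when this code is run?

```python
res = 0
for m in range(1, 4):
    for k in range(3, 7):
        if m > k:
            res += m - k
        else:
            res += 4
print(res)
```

48

m=1,k=3: not 1>3, res = 0+4 = 4
m=1,k=4: not 1>4, res = 4+4 = 8
m=1,k=5: not 1>5, res = 8+4 = 12
m=1,k=6: not 1>6, res = 12+4 = 16
m=2,k=3: not 2>3, res = 16+4 = 20
m=2,k=4: not 2>4, res = 20+4 = 24
m=2,k=5: not 2>5, res = 24+4 = 28
m=2,k=6: not 2>6, res = 28+4 = 32
m=3,k=3: not 3>3, res = 32+4 = 36
m=3,k=4: not 3>4, res = 36+4 = 40
m=3,k=5: not 3>5, res = 40+4 = 44
m=3,k=6: not 3>6, res = 44+4 = 48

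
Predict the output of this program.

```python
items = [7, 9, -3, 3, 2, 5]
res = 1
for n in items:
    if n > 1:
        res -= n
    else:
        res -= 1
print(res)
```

n=7: >1, res = 1-7 = -6
n=9: >1, res = (-6)-9 = -15
n=-3: not >1, res = (-15)-1 = -16
n=3: >1, res = (-16)-3 = -19
n=2: >1, res = (-19)-2 = -21
n=5: >1, res = (-21)-5 = -26

-26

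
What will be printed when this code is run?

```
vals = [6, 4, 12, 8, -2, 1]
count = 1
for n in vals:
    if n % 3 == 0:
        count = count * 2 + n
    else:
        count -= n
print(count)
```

n=6: %3==0, count = 1*2+6 = 8
n=4: not %3==0, count = 8-4 = 4
n=12: %3==0, count = 4*2+12 = 20
n=8: not %3==0, count = 20-8 = 12
n=-2: not %3==0, count = 12-(-2) = 14
n=1: not %3==0, count = 14-1 = 13

13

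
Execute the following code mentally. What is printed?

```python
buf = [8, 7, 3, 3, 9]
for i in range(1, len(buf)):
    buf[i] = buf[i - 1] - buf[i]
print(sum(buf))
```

i=1: buf[1] = 8-7 = 1 → [8, 1, 3, 3, 9]
i=2: buf[2] = 1-3 = -2 → [8, 1, -2, 3, 9]
i=3: buf[3] = (-2)-3 = -5 → [8, 1, -2, -5, 9]
i=4: buf[4] = (-5)-9 = -14 → [8, 1, -2, -5, -14]
sum = -12

-12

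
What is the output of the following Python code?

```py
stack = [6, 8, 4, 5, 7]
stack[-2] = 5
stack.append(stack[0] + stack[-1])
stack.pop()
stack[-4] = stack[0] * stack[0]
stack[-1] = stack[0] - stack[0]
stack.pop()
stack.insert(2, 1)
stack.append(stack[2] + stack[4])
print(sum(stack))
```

stack[-2] = 5 → [6, 8, 4, 5, 7]
append stack[0]+stack[-1] = 6+7 = 13 → [6, 8, 4, 5, 7, 13]
pop() removes 13 → [6, 8, 4, 5, 7]
stack[-4] = stack[0]*stack[0] = 6*6 = 36 → [6, 36, 4, 5, 7]
stack[-1] = stack[0]-stack[0] = 6-6 = 0 → [6, 36, 4, 5, 0]
pop() removes 0 → [6, 36, 4, 5]
insert 1 at 2 → [6, 36, 1, 4, 5]
append stack[2]+stack[4] = 1+5 = 6 → [6, 36, 1, 4, 5, 6]
sum = 58

58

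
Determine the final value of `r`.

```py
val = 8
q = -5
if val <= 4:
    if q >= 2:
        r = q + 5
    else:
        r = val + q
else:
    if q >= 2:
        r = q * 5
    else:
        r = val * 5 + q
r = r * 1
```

val=8, q=-5
val <= 4 is False; q >= 2 is False
→ r = val * 5 + q = 35
r = 35*1 = 35

35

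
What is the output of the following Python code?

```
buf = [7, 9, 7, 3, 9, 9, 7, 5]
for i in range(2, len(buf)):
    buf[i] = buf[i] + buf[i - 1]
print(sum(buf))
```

209

i=2: buf[2] = 7+9 = 16 → [7, 9, 16, 3, 9, 9, 7, 5]
i=3: buf[3] = 3+16 = 19 → [7, 9, 16, 19, 9, 9, 7, 5]
i=4: buf[4] = 9+19 = 28 → [7, 9, 16, 19, 28, 9, 7, 5]
i=5: buf[5] = 9+28 = 37 → [7, 9, 16, 19, 28, 37, 7, 5]
i=6: buf[6] = 7+37 = 44 → [7, 9, 16, 19, 28, 37, 44, 5]
i=7: buf[7] = 5+44 = 49 → [7, 9, 16, 19, 28, 37, 44, 49]
sum = 209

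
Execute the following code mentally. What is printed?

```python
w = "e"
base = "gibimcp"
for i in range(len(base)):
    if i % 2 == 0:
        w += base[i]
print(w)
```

i=0: add 'g' → 'eg'
i=1: skip
i=2: add 'b' → 'egb'
i=3: skip
i=4: add 'm' → 'egbm'
i=5: skip
i=6: add 'p' → 'egbmp'

egbmp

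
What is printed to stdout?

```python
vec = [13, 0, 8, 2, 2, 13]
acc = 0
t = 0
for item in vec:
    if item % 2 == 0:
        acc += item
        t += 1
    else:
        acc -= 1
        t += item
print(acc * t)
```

300

item=13: not even, acc = 0-1 = -1; t=13
item=0: even, acc = (-1)+0 = -1; t=14
item=8: even, acc = (-1)+8 = 7; t=15
item=2: even, acc = 7+2 = 9; t=16
item=2: even, acc = 9+2 = 11; t=17
item=13: not even, acc = 11-1 = 10; t=30
acc*t = 10*30 = 300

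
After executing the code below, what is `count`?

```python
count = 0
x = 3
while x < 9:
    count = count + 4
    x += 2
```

x=3: count = 0+4 = 4
x=5: count = 4+4 = 8
x=7: count = 8+4 = 12

12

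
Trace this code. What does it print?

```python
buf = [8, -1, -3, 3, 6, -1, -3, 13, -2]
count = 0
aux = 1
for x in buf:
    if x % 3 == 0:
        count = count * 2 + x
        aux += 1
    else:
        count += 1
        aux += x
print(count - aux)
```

11

x=8: not %3==0, count = 0+1 = 1; aux=9
x=-1: not %3==0, count = 1+1 = 2; aux=8
x=-3: %3==0, count = 2*2+(-3) = 1; aux=9
x=3: %3==0, count = 1*2+3 = 5; aux=10
x=6: %3==0, count = 5*2+6 = 16; aux=11
x=-1: not %3==0, count = 16+1 = 17; aux=10
x=-3: %3==0, count = 17*2+(-3) = 31; aux=11
x=13: not %3==0, count = 31+1 = 32; aux=24
x=-2: not %3==0, count = 32+1 = 33; aux=22
count-aux = 33-22 = 11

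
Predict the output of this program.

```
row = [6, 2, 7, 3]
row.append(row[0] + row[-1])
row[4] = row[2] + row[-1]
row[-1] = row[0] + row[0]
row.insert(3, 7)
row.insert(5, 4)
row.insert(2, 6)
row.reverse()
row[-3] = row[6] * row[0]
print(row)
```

[12, 4, 3, 7, 7, 24, 2, 6]

append row[0]+row[-1] = 6+3 = 9 → [6, 2, 7, 3, 9]
row[4] = row[2]+row[-1] = 7+9 = 16 → [6, 2, 7, 3, 16]
row[-1] = row[0]+row[0] = 6+6 = 12 → [6, 2, 7, 3, 12]
insert 7 at 3 → [6, 2, 7, 7, 3, 12]
insert 4 at 5 → [6, 2, 7, 7, 3, 4, 12]
insert 6 at 2 → [6, 2, 6, 7, 7, 3, 4, 12]
reverse → [12, 4, 3, 7, 7, 6, 2, 6]
row[-3] = row[6]*row[0] = 2*12 = 24 → [12, 4, 3, 7, 7, 24, 2, 6]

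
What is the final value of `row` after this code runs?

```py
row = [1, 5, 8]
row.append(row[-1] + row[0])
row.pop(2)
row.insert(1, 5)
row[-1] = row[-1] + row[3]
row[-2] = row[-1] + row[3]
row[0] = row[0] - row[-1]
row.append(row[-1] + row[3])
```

[-17, 5, 36, 18, 36]

append row[-1]+row[0] = 8+1 = 9 → [1, 5, 8, 9]
pop(2) removes 8 → [1, 5, 9]
insert 5 at 1 → [1, 5, 5, 9]
row[-1] = row[-1]+row[3] = 9+9 = 18 → [1, 5, 5, 18]
row[-2] = row[-1]+row[3] = 18+18 = 36 → [1, 5, 36, 18]
row[0] = row[0]-row[-1] = 1-18 = -17 → [-17, 5, 36, 18]
append row[-1]+row[3] = 18+18 = 36 → [-17, 5, 36, 18, 36]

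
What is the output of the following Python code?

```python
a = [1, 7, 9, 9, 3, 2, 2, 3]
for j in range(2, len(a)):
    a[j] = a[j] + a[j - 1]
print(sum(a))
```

174

j=2: a[2] = 9+7 = 16 → [1, 7, 16, 9, 3, 2, 2, 3]
j=3: a[3] = 9+16 = 25 → [1, 7, 16, 25, 3, 2, 2, 3]
j=4: a[4] = 3+25 = 28 → [1, 7, 16, 25, 28, 2, 2, 3]
j=5: a[5] = 2+28 = 30 → [1, 7, 16, 25, 28, 30, 2, 3]
j=6: a[6] = 2+30 = 32 → [1, 7, 16, 25, 28, 30, 32, 3]
j=7: a[7] = 3+32 = 35 → [1, 7, 16, 25, 28, 30, 32, 35]
sum = 174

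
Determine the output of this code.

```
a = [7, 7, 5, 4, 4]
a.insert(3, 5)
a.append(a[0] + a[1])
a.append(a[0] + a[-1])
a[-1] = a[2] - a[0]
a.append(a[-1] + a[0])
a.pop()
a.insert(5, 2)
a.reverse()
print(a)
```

[-2, 14, 4, 2, 4, 5, 5, 7, 7]

insert 5 at 3 → [7, 7, 5, 5, 4, 4]
append a[0]+a[1] = 7+7 = 14 → [7, 7, 5, 5, 4, 4, 14]
append a[0]+a[-1] = 7+14 = 21 → [7, 7, 5, 5, 4, 4, 14, 21]
a[-1] = a[2]-a[0] = 5-7 = -2 → [7, 7, 5, 5, 4, 4, 14, -2]
append a[-1]+a[0] = (-2)+7 = 5 → [7, 7, 5, 5, 4, 4, 14, -2, 5]
pop() removes 5 → [7, 7, 5, 5, 4, 4, 14, -2]
insert 2 at 5 → [7, 7, 5, 5, 4, 2, 4, 14, -2]
reverse → [-2, 14, 4, 2, 4, 5, 5, 7, 7]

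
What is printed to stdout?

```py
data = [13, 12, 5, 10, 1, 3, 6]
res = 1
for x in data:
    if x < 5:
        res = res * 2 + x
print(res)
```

x=13: not <5
x=12: not <5
x=5: not <5
x=10: not <5
x=1: <5, res = 1*2+1 = 3
x=3: <5, res = 3*2+3 = 9
x=6: not <5

9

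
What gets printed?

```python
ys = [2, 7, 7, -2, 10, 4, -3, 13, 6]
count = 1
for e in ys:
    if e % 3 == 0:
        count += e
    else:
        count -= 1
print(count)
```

e=2: not %3==0, count = 1-1 = 0
e=7: not %3==0, count = 0-1 = -1
e=7: not %3==0, count = (-1)-1 = -2
e=-2: not %3==0, count = (-2)-1 = -3
e=10: not %3==0, count = (-3)-1 = -4
e=4: not %3==0, count = (-4)-1 = -5
e=-3: %3==0, count = (-5)+(-3) = -8
e=13: not %3==0, count = (-8)-1 = -9
e=6: %3==0, count = (-9)+6 = -3

-3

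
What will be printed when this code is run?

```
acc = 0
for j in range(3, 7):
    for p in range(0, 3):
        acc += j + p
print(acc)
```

66

j=3,p=0: acc = 0+3 = 3
j=3,p=1: acc = 3+4 = 7
j=3,p=2: acc = 7+5 = 12
j=4,p=0: acc = 12+4 = 16
j=4,p=1: acc = 16+5 = 21
j=4,p=2: acc = 21+6 = 27
j=5,p=0: acc = 27+5 = 32
j=5,p=1: acc = 32+6 = 38
j=5,p=2: acc = 38+7 = 45
j=6,p=0: acc = 45+6 = 51
j=6,p=1: acc = 51+7 = 58
j=6,p=2: acc = 58+8 = 66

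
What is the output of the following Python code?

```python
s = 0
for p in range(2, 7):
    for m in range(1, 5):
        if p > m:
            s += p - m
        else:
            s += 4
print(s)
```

p=2,m=1: 2>1, s = 0+1 = 1
p=2,m=2: not 2>2, s = 1+4 = 5
p=2,m=3: not 2>3, s = 5+4 = 9
p=2,m=4: not 2>4, s = 9+4 = 13
p=3,m=1: 3>1, s = 13+2 = 15
p=3,m=2: 3>2, s = 15+1 = 16
p=3,m=3: not 3>3, s = 16+4 = 20
p=3,m=4: not 3>4, s = 20+4 = 24
p=4,m=1: 4>1, s = 24+3 = 27
p=4,m=2: 4>2, s = 27+2 = 29
p=4,m=3: 4>3, s = 29+1 = 30
p=4,m=4: not 4>4, s = 30+4 = 34
p=5,m=1: 5>1, s = 34+4 = 38
p=5,m=2: 5>2, s = 38+3 = 41
p=5,m=3: 5>3, s = 41+2 = 43
p=5,m=4: 5>4, s = 43+1 = 44
p=6,m=1: 6>1, s = 44+5 = 49
p=6,m=2: 6>2, s = 49+4 = 53
p=6,m=3: 6>3, s = 53+3 = 56
p=6,m=4: 6>4, s = 56+2 = 58

58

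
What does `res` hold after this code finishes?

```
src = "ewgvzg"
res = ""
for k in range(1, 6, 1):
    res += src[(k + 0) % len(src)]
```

k=1: add src[1]='w' → 'w'
k=2: add src[2]='g' → 'wg'
k=3: add src[3]='v' → 'wgv'
k=4: add src[4]='z' → 'wgvz'
k=5: add src[5]='g' → 'wgvzg'

'wgvzg'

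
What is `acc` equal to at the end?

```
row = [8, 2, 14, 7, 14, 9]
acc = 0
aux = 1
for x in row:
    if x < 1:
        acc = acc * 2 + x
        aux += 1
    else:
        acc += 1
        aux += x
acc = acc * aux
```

x=8: not <1, acc = 0+1 = 1; aux=9
x=2: not <1, acc = 1+1 = 2; aux=11
x=14: not <1, acc = 2+1 = 3; aux=25
x=7: not <1, acc = 3+1 = 4; aux=32
x=14: not <1, acc = 4+1 = 5; aux=46
x=9: not <1, acc = 5+1 = 6; aux=55
acc*aux = 6*55 = 330

330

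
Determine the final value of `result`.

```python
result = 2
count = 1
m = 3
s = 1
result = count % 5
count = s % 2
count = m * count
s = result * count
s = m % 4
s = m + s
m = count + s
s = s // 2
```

1

result = 1%5 = 1
count = 1%2 = 1
count = 3*1 = 3
s = 1*3 = 3
s = 3%4 = 3
s = 3+3 = 6
m = 3+6 = 9
s = 6//2 = 3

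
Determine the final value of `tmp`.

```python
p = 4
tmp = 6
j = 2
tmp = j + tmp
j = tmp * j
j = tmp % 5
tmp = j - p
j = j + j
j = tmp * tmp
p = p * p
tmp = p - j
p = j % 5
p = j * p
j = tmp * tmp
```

15

tmp = 2+6 = 8
j = 8*2 = 16
j = 8%5 = 3
tmp = 3-4 = -1
j = 3+3 = 6
j = (-1)*(-1) = 1
p = 4*4 = 16
tmp = 16-1 = 15
p = 1%5 = 1
p = 1*1 = 1
j = 15*15 = 225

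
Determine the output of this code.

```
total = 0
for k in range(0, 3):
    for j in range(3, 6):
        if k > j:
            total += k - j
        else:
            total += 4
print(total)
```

36

k=0,j=3: not 0>3, total = 0+4 = 4
k=0,j=4: not 0>4, total = 4+4 = 8
k=0,j=5: not 0>5, total = 8+4 = 12
k=1,j=3: not 1>3, total = 12+4 = 16
k=1,j=4: not 1>4, total = 16+4 = 20
k=1,j=5: not 1>5, total = 20+4 = 24
k=2,j=3: not 2>3, total = 24+4 = 28
k=2,j=4: not 2>4, total = 28+4 = 32
k=2,j=5: not 2>5, total = 32+4 = 36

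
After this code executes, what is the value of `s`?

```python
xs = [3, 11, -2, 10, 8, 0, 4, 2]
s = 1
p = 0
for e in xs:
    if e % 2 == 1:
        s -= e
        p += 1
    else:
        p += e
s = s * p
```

e=3: odd, s = 1-3 = -2; p=1
e=11: odd, s = (-2)-11 = -13; p=2
e=-2: not odd; p=0
e=10: not odd; p=10
e=8: not odd; p=18
e=0: not odd; p=18
e=4: not odd; p=22
e=2: not odd; p=24
s*p = (-13)*24 = -312

-312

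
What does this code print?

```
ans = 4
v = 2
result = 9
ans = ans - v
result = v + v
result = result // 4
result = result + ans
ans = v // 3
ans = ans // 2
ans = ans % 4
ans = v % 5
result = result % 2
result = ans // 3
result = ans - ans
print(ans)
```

2

ans = 4-2 = 2
result = 2+2 = 4
result = 4//4 = 1
result = 1+2 = 3
ans = 2//3 = 0
ans = 0//2 = 0
ans = 0%4 = 0
ans = 2%5 = 2
result = 3%2 = 1
result = 2//3 = 0
result = 2-2 = 0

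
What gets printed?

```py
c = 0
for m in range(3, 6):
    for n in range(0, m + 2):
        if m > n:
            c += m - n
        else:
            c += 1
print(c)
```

37

m=3,n=0: 3>0, c = 0+3 = 3
m=3,n=1: 3>1, c = 3+2 = 5
m=3,n=2: 3>2, c = 5+1 = 6
m=3,n=3: not 3>3, c = 6+1 = 7
m=3,n=4: not 3>4, c = 7+1 = 8
m=4,n=0: 4>0, c = 8+4 = 12
m=4,n=1: 4>1, c = 12+3 = 15
m=4,n=2: 4>2, c = 15+2 = 17
m=4,n=3: 4>3, c = 17+1 = 18
m=4,n=4: not 4>4, c = 18+1 = 19
m=4,n=5: not 4>5, c = 19+1 = 20
m=5,n=0: 5>0, c = 20+5 = 25
m=5,n=1: 5>1, c = 25+4 = 29
m=5,n=2: 5>2, c = 29+3 = 32
m=5,n=3: 5>3, c = 32+2 = 34
m=5,n=4: 5>4, c = 34+1 = 35
m=5,n=5: not 5>5, c = 35+1 = 36
m=5,n=6: not 5>6, c = 36+1 = 37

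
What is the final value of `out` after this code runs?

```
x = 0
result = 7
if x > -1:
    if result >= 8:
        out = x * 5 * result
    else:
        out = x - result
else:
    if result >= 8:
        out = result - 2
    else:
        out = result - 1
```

x=0, result=7
x > -1 is True; result >= 8 is False
→ out = x - result = -7

-7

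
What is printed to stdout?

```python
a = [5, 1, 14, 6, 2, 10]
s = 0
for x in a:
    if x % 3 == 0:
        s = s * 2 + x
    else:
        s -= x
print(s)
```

x=5: not %3==0, s = 0-5 = -5
x=1: not %3==0, s = (-5)-1 = -6
x=14: not %3==0, s = (-6)-14 = -20
x=6: %3==0, s = (-20)*2+6 = -34
x=2: not %3==0, s = (-34)-2 = -36
x=10: not %3==0, s = (-36)-10 = -46

-46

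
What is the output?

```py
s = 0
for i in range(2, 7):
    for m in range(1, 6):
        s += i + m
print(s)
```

i=2,m=1: s = 0+3 = 3
i=2,m=2: s = 3+4 = 7
i=2,m=3: s = 7+5 = 12
i=2,m=4: s = 12+6 = 18
i=2,m=5: s = 18+7 = 25
i=3,m=1: s = 25+4 = 29
i=3,m=2: s = 29+5 = 34
i=3,m=3: s = 34+6 = 40
i=3,m=4: s = 40+7 = 47
i=3,m=5: s = 47+8 = 55
i=4,m=1: s = 55+5 = 60
i=4,m=2: s = 60+6 = 66
i=4,m=3: s = 66+7 = 73
i=4,m=4: s = 73+8 = 81
i=4,m=5: s = 81+9 = 90
i=5,m=1: s = 90+6 = 96
i=5,m=2: s = 96+7 = 103
i=5,m=3: s = 103+8 = 111
i=5,m=4: s = 111+9 = 120
i=5,m=5: s = 120+10 = 130
i=6,m=1: s = 130+7 = 137
i=6,m=2: s = 137+8 = 145
i=6,m=3: s = 145+9 = 154
i=6,m=4: s = 154+10 = 164
i=6,m=5: s = 164+11 = 175

175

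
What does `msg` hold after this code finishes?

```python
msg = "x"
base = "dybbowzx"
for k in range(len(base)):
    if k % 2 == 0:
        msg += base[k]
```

k=0: add 'd' → 'xd'
k=1: skip
k=2: add 'b' → 'xdb'
k=3: skip
k=4: add 'o' → 'xdbo'
k=5: skip
k=6: add 'z' → 'xdboz'
k=7: skip

'xdboz'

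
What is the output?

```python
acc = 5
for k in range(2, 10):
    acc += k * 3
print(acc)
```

137

k=2: acc = 5+2*3 = 11
k=3: acc = 11+3*3 = 20
k=4: acc = 20+4*3 = 32
k=5: acc = 32+5*3 = 47
k=6: acc = 47+6*3 = 65
k=7: acc = 65+7*3 = 86
k=8: acc = 86+8*3 = 110
k=9: acc = 110+9*3 = 137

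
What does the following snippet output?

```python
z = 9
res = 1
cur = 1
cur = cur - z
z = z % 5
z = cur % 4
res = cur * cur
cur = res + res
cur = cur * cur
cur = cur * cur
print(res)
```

cur = 1-9 = -8
z = 9%5 = 4
z = (-8)%4 = 0
res = (-8)*(-8) = 64
cur = 64+64 = 128
cur = 128*128 = 16384
cur = 16384*16384 = 268435456

64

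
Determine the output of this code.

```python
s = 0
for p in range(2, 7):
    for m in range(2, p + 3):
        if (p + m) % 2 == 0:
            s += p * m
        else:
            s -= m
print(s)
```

235

p=2,m=2: even sum, s = 0+4 = 4
p=2,m=3: odd sum, s = 4-3 = 1
p=2,m=4: even sum, s = 1+8 = 9
p=3,m=2: odd sum, s = 9-2 = 7
p=3,m=3: even sum, s = 7+9 = 16
p=3,m=4: odd sum, s = 16-4 = 12
p=3,m=5: even sum, s = 12+15 = 27
p=4,m=2: even sum, s = 27+8 = 35
p=4,m=3: odd sum, s = 35-3 = 32
p=4,m=4: even sum, s = 32+16 = 48
p=4,m=5: odd sum, s = 48-5 = 43
p=4,m=6: even sum, s = 43+24 = 67
p=5,m=2: odd sum, s = 67-2 = 65
p=5,m=3: even sum, s = 65+15 = 80
p=5,m=4: odd sum, s = 80-4 = 76
p=5,m=5: even sum, s = 76+25 = 101
p=5,m=6: odd sum, s = 101-6 = 95
p=5,m=7: even sum, s = 95+35 = 130
p=6,m=2: even sum, s = 130+12 = 142
p=6,m=3: odd sum, s = 142-3 = 139
p=6,m=4: even sum, s = 139+24 = 163
p=6,m=5: odd sum, s = 163-5 = 158
p=6,m=6: even sum, s = 158+36 = 194
p=6,m=7: odd sum, s = 194-7 = 187
p=6,m=8: even sum, s = 187+48 = 235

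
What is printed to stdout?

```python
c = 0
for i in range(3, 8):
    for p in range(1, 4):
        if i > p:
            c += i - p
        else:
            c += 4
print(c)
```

i=3,p=1: 3>1, c = 0+2 = 2
i=3,p=2: 3>2, c = 2+1 = 3
i=3,p=3: not 3>3, c = 3+4 = 7
i=4,p=1: 4>1, c = 7+3 = 10
i=4,p=2: 4>2, c = 10+2 = 12
i=4,p=3: 4>3, c = 12+1 = 13
i=5,p=1: 5>1, c = 13+4 = 17
i=5,p=2: 5>2, c = 17+3 = 20
i=5,p=3: 5>3, c = 20+2 = 22
i=6,p=1: 6>1, c = 22+5 = 27
i=6,p=2: 6>2, c = 27+4 = 31
i=6,p=3: 6>3, c = 31+3 = 34
i=7,p=1: 7>1, c = 34+6 = 40
i=7,p=2: 7>2, c = 40+5 = 45
i=7,p=3: 7>3, c = 45+4 = 49

49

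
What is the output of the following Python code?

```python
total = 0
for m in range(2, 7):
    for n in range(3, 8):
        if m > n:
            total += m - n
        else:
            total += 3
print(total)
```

m=2,n=3: not 2>3, total = 0+3 = 3
m=2,n=4: not 2>4, total = 3+3 = 6
m=2,n=5: not 2>5, total = 6+3 = 9
m=2,n=6: not 2>6, total = 9+3 = 12
m=2,n=7: not 2>7, total = 12+3 = 15
m=3,n=3: not 3>3, total = 15+3 = 18
m=3,n=4: not 3>4, total = 18+3 = 21
m=3,n=5: not 3>5, total = 21+3 = 24
m=3,n=6: not 3>6, total = 24+3 = 27
m=3,n=7: not 3>7, total = 27+3 = 30
m=4,n=3: 4>3, total = 30+1 = 31
m=4,n=4: not 4>4, total = 31+3 = 34
m=4,n=5: not 4>5, total = 34+3 = 37
m=4,n=6: not 4>6, total = 37+3 = 40
m=4,n=7: not 4>7, total = 40+3 = 43
m=5,n=3: 5>3, total = 43+2 = 45
m=5,n=4: 5>4, total = 45+1 = 46
m=5,n=5: not 5>5, total = 46+3 = 49
m=5,n=6: not 5>6, total = 49+3 = 52
m=5,n=7: not 5>7, total = 52+3 = 55
m=6,n=3: 6>3, total = 55+3 = 58
m=6,n=4: 6>4, total = 58+2 = 60
m=6,n=5: 6>5, total = 60+1 = 61
m=6,n=6: not 6>6, total = 61+3 = 64
m=6,n=7: not 6>7, total = 64+3 = 67

67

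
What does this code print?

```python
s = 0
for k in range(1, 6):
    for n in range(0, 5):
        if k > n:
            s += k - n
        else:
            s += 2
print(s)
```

55

k=1,n=0: 1>0, s = 0+1 = 1
k=1,n=1: not 1>1, s = 1+2 = 3
k=1,n=2: not 1>2, s = 3+2 = 5
k=1,n=3: not 1>3, s = 5+2 = 7
k=1,n=4: not 1>4, s = 7+2 = 9
k=2,n=0: 2>0, s = 9+2 = 11
k=2,n=1: 2>1, s = 11+1 = 12
k=2,n=2: not 2>2, s = 12+2 = 14
k=2,n=3: not 2>3, s = 14+2 = 16
k=2,n=4: not 2>4, s = 16+2 = 18
k=3,n=0: 3>0, s = 18+3 = 21
k=3,n=1: 3>1, s = 21+2 = 23
k=3,n=2: 3>2, s = 23+1 = 24
k=3,n=3: not 3>3, s = 24+2 = 26
k=3,n=4: not 3>4, s = 26+2 = 28
k=4,n=0: 4>0, s = 28+4 = 32
k=4,n=1: 4>1, s = 32+3 = 35
k=4,n=2: 4>2, s = 35+2 = 37
k=4,n=3: 4>3, s = 37+1 = 38
k=4,n=4: not 4>4, s = 38+2 = 40
k=5,n=0: 5>0, s = 40+5 = 45
k=5,n=1: 5>1, s = 45+4 = 49
k=5,n=2: 5>2, s = 49+3 = 52
k=5,n=3: 5>3, s = 52+2 = 54
k=5,n=4: 5>4, s = 54+1 = 55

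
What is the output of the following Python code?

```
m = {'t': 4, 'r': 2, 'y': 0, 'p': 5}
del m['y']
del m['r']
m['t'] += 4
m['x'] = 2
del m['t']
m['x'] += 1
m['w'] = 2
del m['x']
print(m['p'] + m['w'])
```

del 'y' → {'t': 4, 'r': 2, 'p': 5}
del 'r' → {'t': 4, 'p': 5}
m['t'] = 4+4 = 8 → {'t': 8, 'p': 5}
m['x'] = 2 → {'t': 8, 'p': 5, 'x': 2}
del 't' → {'p': 5, 'x': 2}
m['x'] = 2+1 = 3 → {'p': 5, 'x': 3}
m['w'] = 2 → {'p': 5, 'x': 3, 'w': 2}
del 'x' → {'p': 5, 'w': 2}
m['p']+m['w'] = 5+2 = 7

7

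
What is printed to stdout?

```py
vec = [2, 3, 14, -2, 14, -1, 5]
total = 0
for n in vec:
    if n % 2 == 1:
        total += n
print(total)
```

7

n=2: not odd
n=3: odd, total = 0+3 = 3
n=14: not odd
n=-2: not odd
n=14: not odd
n=-1: odd, total = 3+(-1) = 2
n=5: odd, total = 2+5 = 7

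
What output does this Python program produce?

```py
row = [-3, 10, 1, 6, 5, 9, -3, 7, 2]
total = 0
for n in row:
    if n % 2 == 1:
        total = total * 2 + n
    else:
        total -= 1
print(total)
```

-52

n=-3: odd, total = 0*2+(-3) = -3
n=10: not odd, total = (-3)-1 = -4
n=1: odd, total = (-4)*2+1 = -7
n=6: not odd, total = (-7)-1 = -8
n=5: odd, total = (-8)*2+5 = -11
n=9: odd, total = (-11)*2+9 = -13
n=-3: odd, total = (-13)*2+(-3) = -29
n=7: odd, total = (-29)*2+7 = -51
n=2: not odd, total = (-51)-1 = -52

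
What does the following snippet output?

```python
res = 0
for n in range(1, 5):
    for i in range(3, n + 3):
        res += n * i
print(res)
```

n=1,i=3: res = 0+3 = 3
n=2,i=3: res = 3+6 = 9
n=2,i=4: res = 9+8 = 17
n=3,i=3: res = 17+9 = 26
n=3,i=4: res = 26+12 = 38
n=3,i=5: res = 38+15 = 53
n=4,i=3: res = 53+12 = 65
n=4,i=4: res = 65+16 = 81
n=4,i=5: res = 81+20 = 101
n=4,i=6: res = 101+24 = 125

125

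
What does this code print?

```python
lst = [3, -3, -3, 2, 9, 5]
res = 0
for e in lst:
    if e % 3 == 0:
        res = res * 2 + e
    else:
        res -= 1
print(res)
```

12

e=3: %3==0, res = 0*2+3 = 3
e=-3: %3==0, res = 3*2+(-3) = 3
e=-3: %3==0, res = 3*2+(-3) = 3
e=2: not %3==0, res = 3-1 = 2
e=9: %3==0, res = 2*2+9 = 13
e=5: not %3==0, res = 13-1 = 12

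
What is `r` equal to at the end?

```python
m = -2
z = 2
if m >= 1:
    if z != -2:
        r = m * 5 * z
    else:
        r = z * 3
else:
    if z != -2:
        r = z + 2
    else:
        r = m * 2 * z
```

m=-2, z=2
m >= 1 is False; z != -2 is True
→ r = z + 2 = 4

4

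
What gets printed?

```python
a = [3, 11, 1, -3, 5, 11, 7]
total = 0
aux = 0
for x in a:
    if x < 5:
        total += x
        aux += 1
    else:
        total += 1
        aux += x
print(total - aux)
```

-32

x=3: <5, total = 0+3 = 3; aux=1
x=11: not <5, total = 3+1 = 4; aux=12
x=1: <5, total = 4+1 = 5; aux=13
x=-3: <5, total = 5+(-3) = 2; aux=14
x=5: not <5, total = 2+1 = 3; aux=19
x=11: not <5, total = 3+1 = 4; aux=30
x=7: not <5, total = 4+1 = 5; aux=37
total-aux = 5-37 = -32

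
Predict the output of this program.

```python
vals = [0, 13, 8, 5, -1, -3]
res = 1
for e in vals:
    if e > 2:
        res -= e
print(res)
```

e=0: not >2
e=13: >2, res = 1-13 = -12
e=8: >2, res = (-12)-8 = -20
e=5: >2, res = (-20)-5 = -25
e=-1: not >2
e=-3: not >2

-25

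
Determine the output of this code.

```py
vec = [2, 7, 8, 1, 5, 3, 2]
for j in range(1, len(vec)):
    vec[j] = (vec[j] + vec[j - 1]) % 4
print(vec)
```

j=1: vec[1] = (7+2)%4 = 1 → [2, 1, 8, 1, 5, 3, 2]
j=2: vec[2] = (8+1)%4 = 1 → [2, 1, 1, 1, 5, 3, 2]
j=3: vec[3] = (1+1)%4 = 2 → [2, 1, 1, 2, 5, 3, 2]
j=4: vec[4] = (5+2)%4 = 3 → [2, 1, 1, 2, 3, 3, 2]
j=5: vec[5] = (3+3)%4 = 2 → [2, 1, 1, 2, 3, 2, 2]
j=6: vec[6] = (2+2)%4 = 0 → [2, 1, 1, 2, 3, 2, 0]

[2, 1, 1, 2, 3, 2, 0]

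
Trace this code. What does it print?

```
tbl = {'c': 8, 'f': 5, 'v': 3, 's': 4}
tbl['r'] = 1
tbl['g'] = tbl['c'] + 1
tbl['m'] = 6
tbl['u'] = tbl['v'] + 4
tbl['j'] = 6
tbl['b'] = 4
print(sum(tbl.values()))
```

53

tbl['r'] = 1 → {'c': 8, 'f': 5, 'v': 3, 's': 4, 'r': 1}
tbl['g'] = tbl['c']+1 = 9 → {'c': 8, 'f': 5, 'v': 3, 's': 4, 'r': 1, 'g': 9}
tbl['m'] = 6 → {'c': 8, 'f': 5, 'v': 3, 's': 4, 'r': 1, 'g': 9, 'm': 6}
tbl['u'] = tbl['v']+4 = 7 → {'c': 8, 'f': 5, 'v': 3, 's': 4, 'r': 1, 'g': 9, 'm': 6, 'u': 7}
tbl['j'] = 6 → {'c': 8, 'f': 5, 'v': 3, 's': 4, 'r': 1, 'g': 9, 'm': 6, 'u': 7, 'j': 6}
tbl['b'] = 4 → {'c': 8, 'f': 5, 'v': 3, 's': 4, 'r': 1, 'g': 9, 'm': 6, 'u': 7, 'j': 6, 'b': 4}
sum of values = 53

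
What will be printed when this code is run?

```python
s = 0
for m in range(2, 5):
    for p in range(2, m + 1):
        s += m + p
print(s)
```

36

m=2,p=2: s = 0+4 = 4
m=3,p=2: s = 4+5 = 9
m=3,p=3: s = 9+6 = 15
m=4,p=2: s = 15+6 = 21
m=4,p=3: s = 21+7 = 28
m=4,p=4: s = 28+8 = 36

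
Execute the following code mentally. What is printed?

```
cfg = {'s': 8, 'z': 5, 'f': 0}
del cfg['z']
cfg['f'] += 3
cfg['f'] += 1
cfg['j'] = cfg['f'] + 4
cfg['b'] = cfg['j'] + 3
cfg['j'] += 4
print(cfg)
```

del 'z' → {'s': 8, 'f': 0}
cfg['f'] = 0+3 = 3 → {'s': 8, 'f': 3}
cfg['f'] = 3+1 = 4 → {'s': 8, 'f': 4}
cfg['j'] = cfg['f']+4 = 8 → {'s': 8, 'f': 4, 'j': 8}
cfg['b'] = cfg['j']+3 = 11 → {'s': 8, 'f': 4, 'j': 8, 'b': 11}
cfg['j'] = 8+4 = 12 → {'s': 8, 'f': 4, 'j': 12, 'b': 11}

{'s': 8, 'f': 4, 'j': 12, 'b': 11}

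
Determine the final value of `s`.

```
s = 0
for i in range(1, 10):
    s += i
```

i=1: s = 0+1 = 1
i=2: s = 1+2 = 3
i=3: s = 3+3 = 6
i=4: s = 6+4 = 10
i=5: s = 10+5 = 15
i=6: s = 15+6 = 21
i=7: s = 21+7 = 28
i=8: s = 28+8 = 36
i=9: s = 36+9 = 45

45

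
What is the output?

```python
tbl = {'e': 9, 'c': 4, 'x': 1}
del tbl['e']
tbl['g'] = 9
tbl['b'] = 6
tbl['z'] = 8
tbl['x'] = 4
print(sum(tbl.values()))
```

del 'e' → {'c': 4, 'x': 1}
tbl['g'] = 9 → {'c': 4, 'x': 1, 'g': 9}
tbl['b'] = 6 → {'c': 4, 'x': 1, 'g': 9, 'b': 6}
tbl['z'] = 8 → {'c': 4, 'x': 1, 'g': 9, 'b': 6, 'z': 8}
tbl['x'] = 4 → {'c': 4, 'x': 4, 'g': 9, 'b': 6, 'z': 8}
sum of values = 31

31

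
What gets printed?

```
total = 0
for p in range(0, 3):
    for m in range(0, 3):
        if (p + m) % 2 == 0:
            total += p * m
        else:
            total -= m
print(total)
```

p=0,m=0: even sum, total = 0+0 = 0
p=0,m=1: odd sum, total = 0-1 = -1
p=0,m=2: even sum, total = (-1)+0 = -1
p=1,m=0: odd sum, total = (-1)-0 = -1
p=1,m=1: even sum, total = (-1)+1 = 0
p=1,m=2: odd sum, total = 0-2 = -2
p=2,m=0: even sum, total = (-2)+0 = -2
p=2,m=1: odd sum, total = (-2)-1 = -3
p=2,m=2: even sum, total = (-3)+4 = 1

1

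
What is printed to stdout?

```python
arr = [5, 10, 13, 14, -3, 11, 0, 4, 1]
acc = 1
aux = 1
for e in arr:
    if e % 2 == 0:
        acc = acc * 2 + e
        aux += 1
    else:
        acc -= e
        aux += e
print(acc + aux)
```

-29

e=5: not even, acc = 1-5 = -4; aux=6
e=10: even, acc = (-4)*2+10 = 2; aux=7
e=13: not even, acc = 2-13 = -11; aux=20
e=14: even, acc = (-11)*2+14 = -8; aux=21
e=-3: not even, acc = (-8)-(-3) = -5; aux=18
e=11: not even, acc = (-5)-11 = -16; aux=29
e=0: even, acc = (-16)*2+0 = -32; aux=30
e=4: even, acc = (-32)*2+4 = -60; aux=31
e=1: not even, acc = (-60)-1 = -61; aux=32
acc+aux = (-61)+32 = -29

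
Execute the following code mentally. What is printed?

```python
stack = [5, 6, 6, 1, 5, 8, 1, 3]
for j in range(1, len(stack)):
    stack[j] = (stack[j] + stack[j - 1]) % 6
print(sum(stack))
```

j=1: stack[1] = (6+5)%6 = 5 → [5, 5, 6, 1, 5, 8, 1, 3]
j=2: stack[2] = (6+5)%6 = 5 → [5, 5, 5, 1, 5, 8, 1, 3]
j=3: stack[3] = (1+5)%6 = 0 → [5, 5, 5, 0, 5, 8, 1, 3]
j=4: stack[4] = (5+0)%6 = 5 → [5, 5, 5, 0, 5, 8, 1, 3]
j=5: stack[5] = (8+5)%6 = 1 → [5, 5, 5, 0, 5, 1, 1, 3]
j=6: stack[6] = (1+1)%6 = 2 → [5, 5, 5, 0, 5, 1, 2, 3]
j=7: stack[7] = (3+2)%6 = 5 → [5, 5, 5, 0, 5, 1, 2, 5]
sum = 28

28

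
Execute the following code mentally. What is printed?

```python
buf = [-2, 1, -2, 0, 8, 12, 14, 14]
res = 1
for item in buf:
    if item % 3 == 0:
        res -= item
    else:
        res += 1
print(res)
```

item=-2: not %3==0, res = 1+1 = 2
item=1: not %3==0, res = 2+1 = 3
item=-2: not %3==0, res = 3+1 = 4
item=0: %3==0, res = 4-0 = 4
item=8: not %3==0, res = 4+1 = 5
item=12: %3==0, res = 5-12 = -7
item=14: not %3==0, res = (-7)+1 = -6
item=14: not %3==0, res = (-6)+1 = -5

-5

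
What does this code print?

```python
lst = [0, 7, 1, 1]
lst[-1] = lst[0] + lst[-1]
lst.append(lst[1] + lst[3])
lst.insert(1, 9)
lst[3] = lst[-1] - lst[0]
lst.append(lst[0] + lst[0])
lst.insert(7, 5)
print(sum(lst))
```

lst[-1] = lst[0]+lst[-1] = 0+1 = 1 → [0, 7, 1, 1]
append lst[1]+lst[3] = 7+1 = 8 → [0, 7, 1, 1, 8]
insert 9 at 1 → [0, 9, 7, 1, 1, 8]
lst[3] = lst[-1]-lst[0] = 8-0 = 8 → [0, 9, 7, 8, 1, 8]
append lst[0]+lst[0] = 0+0 = 0 → [0, 9, 7, 8, 1, 8, 0]
insert 5 at 7 → [0, 9, 7, 8, 1, 8, 0, 5]
sum = 38

38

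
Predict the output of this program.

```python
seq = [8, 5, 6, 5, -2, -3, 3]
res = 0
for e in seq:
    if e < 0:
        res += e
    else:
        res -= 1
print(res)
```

-10

e=8: not <0, res = 0-1 = -1
e=5: not <0, res = (-1)-1 = -2
e=6: not <0, res = (-2)-1 = -3
e=5: not <0, res = (-3)-1 = -4
e=-2: <0, res = (-4)+(-2) = -6
e=-3: <0, res = (-6)+(-3) = -9
e=3: not <0, res = (-9)-1 = -10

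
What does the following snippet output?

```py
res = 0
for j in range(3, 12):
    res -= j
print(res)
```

-63

j=3: res = 0-3 = -3
j=4: res = (-3)-4 = -7
j=5: res = (-7)-5 = -12
j=6: res = (-12)-6 = -18
j=7: res = (-18)-7 = -25
j=8: res = (-25)-8 = -33
j=9: res = (-33)-9 = -42
j=10: res = (-42)-10 = -52
j=11: res = (-52)-11 = -63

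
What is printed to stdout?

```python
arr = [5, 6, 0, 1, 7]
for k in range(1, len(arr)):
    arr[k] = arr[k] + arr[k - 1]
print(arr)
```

k=1: arr[1] = 6+5 = 11 → [5, 11, 0, 1, 7]
k=2: arr[2] = 0+11 = 11 → [5, 11, 11, 1, 7]
k=3: arr[3] = 1+11 = 12 → [5, 11, 11, 12, 7]
k=4: arr[4] = 7+12 = 19 → [5, 11, 11, 12, 19]

[5, 11, 11, 12, 19]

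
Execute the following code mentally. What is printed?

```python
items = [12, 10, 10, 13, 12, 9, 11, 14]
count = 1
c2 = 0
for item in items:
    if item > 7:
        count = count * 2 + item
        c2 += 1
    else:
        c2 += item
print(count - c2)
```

item=12: >7, count = 1*2+12 = 14; c2=1
item=10: >7, count = 14*2+10 = 38; c2=2
item=10: >7, count = 38*2+10 = 86; c2=3
item=13: >7, count = 86*2+13 = 185; c2=4
item=12: >7, count = 185*2+12 = 382; c2=5
item=9: >7, count = 382*2+9 = 773; c2=6
item=11: >7, count = 773*2+11 = 1557; c2=7
item=14: >7, count = 1557*2+14 = 3128; c2=8
count-c2 = 3128-8 = 3120

3120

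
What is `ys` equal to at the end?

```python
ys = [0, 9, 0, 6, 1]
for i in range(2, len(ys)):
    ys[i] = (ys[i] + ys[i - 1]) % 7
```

i=2: ys[2] = (0+9)%7 = 2 → [0, 9, 2, 6, 1]
i=3: ys[3] = (6+2)%7 = 1 → [0, 9, 2, 1, 1]
i=4: ys[4] = (1+1)%7 = 2 → [0, 9, 2, 1, 2]

[0, 9, 2, 1, 2]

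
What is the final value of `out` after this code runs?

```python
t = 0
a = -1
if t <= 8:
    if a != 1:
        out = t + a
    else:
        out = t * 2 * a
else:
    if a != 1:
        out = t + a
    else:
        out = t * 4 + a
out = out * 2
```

-2

t=0, a=-1
t <= 8 is True; a != 1 is True
→ out = t + a = -1
out = (-1)*2 = -2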